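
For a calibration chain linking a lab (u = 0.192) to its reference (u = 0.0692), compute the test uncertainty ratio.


TUR = u_lab / u_ref
= 0.192 / 0.0692
= 2.7746

2.7746


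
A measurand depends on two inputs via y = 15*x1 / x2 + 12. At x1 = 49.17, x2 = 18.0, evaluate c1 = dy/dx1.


y = 15*x1 / x2 + 12
dy/dx1 = 15/x2
Evaluate at x2 = 18.0: c1 = 15 / 18.0
c1 = 0.8333

0.8333


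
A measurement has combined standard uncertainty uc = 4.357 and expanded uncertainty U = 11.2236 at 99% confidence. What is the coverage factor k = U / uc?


k = U / uc
k = 11.2236 / 4.357
k = 2.576

2.576


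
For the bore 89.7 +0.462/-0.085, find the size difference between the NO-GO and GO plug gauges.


GO = nominal - lower_tol (smallest hole = maximum material condition)
GO = 89.7 - 0.085 = 89.615
NO-GO = nominal + upper_tol (largest hole = least material condition)
NO-GO = 89.7 + 0.462 = 90.162
spread = NO-GO - GO = 90.162 - 89.615 = 0.5470

0.5470


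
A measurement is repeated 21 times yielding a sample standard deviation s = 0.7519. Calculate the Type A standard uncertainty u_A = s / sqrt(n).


u_A = s / sqrt(n)
u_A = 0.7519 / sqrt(21)
u_A = 0.7519 / 4.5825757
u_A = 0.1641

0.1641


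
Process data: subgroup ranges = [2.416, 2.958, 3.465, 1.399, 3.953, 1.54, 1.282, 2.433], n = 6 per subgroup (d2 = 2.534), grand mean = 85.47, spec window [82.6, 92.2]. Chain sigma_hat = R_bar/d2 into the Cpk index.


R_bar = (2.416 + 2.958 + 3.465 + 1.399 + 3.953 + 1.54 + 1.282 + 2.433) / 8 = 2.43075
sigma = R_bar / d2 = 2.43075 / 2.534 = 0.95925414
Cp = (USL - LSL)/(6*sigma) = (92.2 - 82.6)/(6*0.95925414) = 1.6680
Cpu = (92.2 - 85.47)/(3*0.95925414) = 2.3386
Cpl = (85.47 - 82.6)/(3*0.95925414) = 0.9973
Cpk = min(Cpu, Cpl) = 0.9973

0.9973


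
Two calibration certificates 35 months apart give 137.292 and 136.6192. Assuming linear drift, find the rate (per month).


rate = (v2 - v1) / months
= (136.6192 - 137.292) / 35
= -0.6728 / 35
= -0.0192

-0.0192


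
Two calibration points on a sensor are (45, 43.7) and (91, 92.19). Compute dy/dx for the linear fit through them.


slope = (y2 - y1) / (x2 - x1)
= (92.19 - 43.7) / (91 - 45)
= 48.4900 / 46
= 1.0541

1.0541


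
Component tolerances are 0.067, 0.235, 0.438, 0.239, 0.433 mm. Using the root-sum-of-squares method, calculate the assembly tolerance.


RSS = sqrt(0.067^2 + 0.235^2 + 0.438^2 + 0.239^2 + 0.433^2)
= sqrt(0.496168)
= 0.7044

0.7044


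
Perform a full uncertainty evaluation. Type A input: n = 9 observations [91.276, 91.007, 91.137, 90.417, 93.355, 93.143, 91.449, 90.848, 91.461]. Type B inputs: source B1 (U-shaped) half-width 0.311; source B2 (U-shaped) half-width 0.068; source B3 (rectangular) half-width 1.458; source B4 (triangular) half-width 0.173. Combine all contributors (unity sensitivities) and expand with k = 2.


mean = (91.276 + 91.007 + 91.137 + 90.417 + 93.355 + 93.143 + 91.449 + 90.848 + 91.461) / 9 = 91.56588889
s = sqrt(sum((x - mean)^2)/(n-1)) = 1.0079999
u_A = s / sqrt(n) = 1.0079999 / sqrt(9) = 0.33599997
u_B1 = 0.311 / sqrt(2) = 0.21991021
u_B2 = 0.068 / sqrt(2) = 0.048083261
u_B3 = 1.458 / sqrt(3) = 0.84177669
u_B4 = 0.173 / sqrt(6) = 0.070626954
uc = sqrt(0.33599997^2 + 0.21991021^2 + 0.048083261^2 + 0.84177669^2 + 0.070626954^2) = 0.93656
U = k * uc = 2 * 0.93656
U = 1.8731

1.8731


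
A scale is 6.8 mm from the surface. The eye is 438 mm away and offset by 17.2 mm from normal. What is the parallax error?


error = h * offset / d
= 6.8 * 17.2 / 438
= 0.2670

0.2670


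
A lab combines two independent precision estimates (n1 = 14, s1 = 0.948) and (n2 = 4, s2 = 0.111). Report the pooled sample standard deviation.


s_p = sqrt(((n1-1)*s1^2 + (n2-1)*s2^2) / (n1+n2-2))
numerator = (14-1)*0.948^2 + (4-1)*0.111^2 = 11.683152 + 0.036963 = 11.720115
denominator = 14 + 4 - 2 = 16
s_p^2 = 11.720115 / 16 = 0.73250719
s_p = sqrt(0.73250719) = 0.8559

0.8559


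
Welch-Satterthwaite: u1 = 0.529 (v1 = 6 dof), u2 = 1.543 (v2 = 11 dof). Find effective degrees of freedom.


uc = sqrt(u1^2 + u2^2) = sqrt(0.529^2 + 1.543^2) = 1.6311622
v_eff = uc^4 / (u1^4/v1 + u2^4/v2)
= 1.6311622^4 / (0.529^4/6 + 1.543^4/11)
= 7.0792719 / 0.52836474
v_eff = 13.3985

13.3985


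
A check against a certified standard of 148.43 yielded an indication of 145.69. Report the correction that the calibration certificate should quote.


Correction = standard - reading
= 148.43 - 145.69
= 2.7400

2.7400


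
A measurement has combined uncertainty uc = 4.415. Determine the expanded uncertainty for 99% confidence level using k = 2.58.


U = k * uc
U = 2.58 * 4.415
U = 11.3907

11.3907


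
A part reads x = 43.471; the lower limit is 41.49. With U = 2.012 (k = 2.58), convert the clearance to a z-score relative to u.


u = U / k = 2.012 / 2.58 = 0.77984496
margin = |LSL - x| = |41.49 - 43.471| = 1.981
z = margin / u = 1.981 / 0.77984496
z = 2.5402

2.5402


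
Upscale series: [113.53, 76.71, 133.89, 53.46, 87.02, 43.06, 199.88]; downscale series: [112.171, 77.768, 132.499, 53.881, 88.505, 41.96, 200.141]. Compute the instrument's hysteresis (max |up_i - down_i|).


|113.53 - 112.171| = 1.3590
|76.71 - 77.768| = 1.0580
|133.89 - 132.499| = 1.3910
|53.46 - 53.881| = 0.4210
|87.02 - 88.505| = 1.4850
|43.06 - 41.96| = 1.1000
|199.88 - 200.141| = 0.2610
hysteresis = max(diffs) = 1.4850

1.4850


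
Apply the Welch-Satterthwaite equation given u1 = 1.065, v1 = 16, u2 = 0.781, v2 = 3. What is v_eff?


uc = sqrt(u1^2 + u2^2) = sqrt(1.065^2 + 0.781^2) = 1.3206763
v_eff = uc^4 / (u1^4/v1 + u2^4/v2)
= 1.3206763^4 / (1.065^4/16 + 0.781^4/3)
= 3.0421844 / 0.20442162
v_eff = 14.8819

14.8819


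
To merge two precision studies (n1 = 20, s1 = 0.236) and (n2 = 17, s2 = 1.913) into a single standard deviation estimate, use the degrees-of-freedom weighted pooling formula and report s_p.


s_p = sqrt(((n1-1)*s1^2 + (n2-1)*s2^2) / (n1+n2-2))
numerator = (20-1)*0.236^2 + (17-1)*1.913^2 = 1.058224 + 58.553104 = 59.611328
denominator = 20 + 17 - 2 = 35
s_p^2 = 59.611328 / 35 = 1.7031808
s_p = sqrt(1.7031808) = 1.3051

1.3051


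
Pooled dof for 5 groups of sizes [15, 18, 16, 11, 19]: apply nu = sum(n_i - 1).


nu = sum_i (n_i - 1)
nu = ((15 - 1) + (18 - 1) + (16 - 1) + (11 - 1) + (19 - 1))
nu = 14 + 17 + 15 + 10 + 18
nu = 74

74


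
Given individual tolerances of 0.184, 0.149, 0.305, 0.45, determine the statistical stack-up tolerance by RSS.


RSS = sqrt(0.184^2 + 0.149^2 + 0.305^2 + 0.45^2)
= sqrt(0.351582)
= 0.5929

0.5929


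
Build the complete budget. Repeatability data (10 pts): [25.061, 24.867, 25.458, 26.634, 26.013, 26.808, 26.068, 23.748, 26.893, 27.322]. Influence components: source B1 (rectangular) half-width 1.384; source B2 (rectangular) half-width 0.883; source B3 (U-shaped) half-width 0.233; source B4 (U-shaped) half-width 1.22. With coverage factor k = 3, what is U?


mean = (25.061 + 24.867 + 25.458 + 26.634 + 26.013 + 26.808 + 26.068 + 23.748 + 26.893 + 27.322) / 10 = 25.8872
s = sqrt(sum((x - mean)^2)/(n-1)) = 1.1059529
u_A = s / sqrt(n) = 1.1059529 / sqrt(10) = 0.34973301
u_B1 = 1.384 / sqrt(3) = 0.79905277
u_B2 = 0.883 / sqrt(3) = 0.50980029
u_B3 = 0.233 / sqrt(2) = 0.16475588
u_B4 = 1.22 / sqrt(2) = 0.86267027
uc = sqrt(0.34973301^2 + 0.79905277^2 + 0.50980029^2 + 0.16475588^2 + 0.86267027^2) = 1.3386707
U = k * uc = 3 * 1.3386707
U = 4.0160

4.0160


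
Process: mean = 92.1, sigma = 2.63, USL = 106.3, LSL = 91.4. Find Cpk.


Cpu = (USL - mean) / (3*sigma) = (106.3 - 92.1) / (3*2.63) = 1.7997
Cpl = (mean - LSL) / (3*sigma) = (92.1 - 91.4) / (3*2.63) = 0.0887
Cpk = min(Cpu, Cpl) = 0.0887

0.0887


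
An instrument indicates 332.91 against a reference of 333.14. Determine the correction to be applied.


Correction = standard - reading
= 333.14 - 332.91
= 0.2300

0.2300


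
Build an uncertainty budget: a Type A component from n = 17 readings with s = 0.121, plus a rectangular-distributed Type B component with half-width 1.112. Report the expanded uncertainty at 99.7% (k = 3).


u_A = s / sqrt(n) = 0.121 / sqrt(17) = 0.029346811
u_B = half_width / sqrt(3) = 1.112 / sqrt(3) = 0.6420135
uc = sqrt(u_A^2 + u_B^2) = sqrt(0.029346811^2 + 0.6420135^2) = 0.64268388
U = k * uc = 3 * 0.64268388
U = 1.9281

1.9281


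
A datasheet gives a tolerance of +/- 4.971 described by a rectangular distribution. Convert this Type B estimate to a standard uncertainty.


u_B = half_width / sqrt(3)
u_B = 4.971 / 1.7320508
u_B = 2.8700

2.8700


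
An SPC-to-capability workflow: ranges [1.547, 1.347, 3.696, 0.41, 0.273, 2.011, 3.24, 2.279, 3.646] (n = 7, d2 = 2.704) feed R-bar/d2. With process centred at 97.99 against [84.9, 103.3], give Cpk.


R_bar = (1.547 + 1.347 + 3.696 + 0.41 + 0.273 + 2.011 + 3.24 + 2.279 + 3.646) / 9 = 2.0498889
sigma = R_bar / d2 = 2.0498889 / 2.704 = 0.75809501
Cp = (USL - LSL)/(6*sigma) = (103.3 - 84.9)/(6*0.75809501) = 4.0452
Cpu = (103.3 - 97.99)/(3*0.75809501) = 2.3348
Cpl = (97.99 - 84.9)/(3*0.75809501) = 5.7557
Cpk = min(Cpu, Cpl) = 2.3348

2.3348


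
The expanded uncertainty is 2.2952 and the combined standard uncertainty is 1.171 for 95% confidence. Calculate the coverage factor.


k = U / uc
k = 2.2952 / 1.171
k = 1.96

1.96


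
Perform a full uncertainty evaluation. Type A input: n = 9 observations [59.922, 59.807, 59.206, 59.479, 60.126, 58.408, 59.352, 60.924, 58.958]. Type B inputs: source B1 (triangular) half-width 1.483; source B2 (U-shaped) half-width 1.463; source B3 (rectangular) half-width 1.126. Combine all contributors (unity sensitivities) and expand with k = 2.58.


mean = (59.922 + 59.807 + 59.206 + 59.479 + 60.126 + 58.408 + 59.352 + 60.924 + 58.958) / 9 = 59.57577778
s = sqrt(sum((x - mean)^2)/(n-1)) = 0.72760854
u_A = s / sqrt(n) = 0.72760854 / sqrt(9) = 0.24253618
u_B1 = 1.483 / sqrt(6) = 0.60543221
u_B2 = 1.463 / sqrt(2) = 1.0344972
u_B3 = 1.126 / sqrt(3) = 0.6500964
uc = sqrt(0.24253618^2 + 0.60543221^2 + 1.0344972^2 + 0.6500964^2) = 1.3849844
U = k * uc = 2.58 * 1.3849844
U = 3.5733

3.5733


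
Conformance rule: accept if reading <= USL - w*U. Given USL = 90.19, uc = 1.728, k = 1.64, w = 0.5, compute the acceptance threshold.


U = k * uc = 1.64 * 1.728 = 2.83392
guard band g = w * U = 0.5 * 2.83392 = 1.41696
AL = USL - g = 90.19 - 1.41696
AL = 88.7730

88.7730


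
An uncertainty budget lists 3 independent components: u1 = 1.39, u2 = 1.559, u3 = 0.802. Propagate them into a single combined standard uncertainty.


uc = sqrt(1.39^2 + 1.559^2 + 0.802^2)
uc = sqrt(5.005785)
uc = 2.2374

2.2374


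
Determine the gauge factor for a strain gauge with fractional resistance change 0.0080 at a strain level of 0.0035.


GF = (dR/R) / epsilon
= 0.0080 / 0.0035
= 2.2857

2.2857


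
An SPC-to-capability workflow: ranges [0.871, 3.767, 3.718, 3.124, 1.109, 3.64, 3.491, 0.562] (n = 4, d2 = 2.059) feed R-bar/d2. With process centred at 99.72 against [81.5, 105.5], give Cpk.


R_bar = (0.871 + 3.767 + 3.718 + 3.124 + 1.109 + 3.64 + 3.491 + 0.562) / 8 = 2.53525
sigma = R_bar / d2 = 2.53525 / 2.059 = 1.2313016
Cp = (USL - LSL)/(6*sigma) = (105.5 - 81.5)/(6*1.2313016) = 3.2486
Cpu = (105.5 - 99.72)/(3*1.2313016) = 1.5647
Cpl = (99.72 - 81.5)/(3*1.2313016) = 4.9324
Cpk = min(Cpu, Cpl) = 1.5647

1.5647


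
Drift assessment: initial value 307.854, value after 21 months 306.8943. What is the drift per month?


rate = (v2 - v1) / months
= (306.8943 - 307.854) / 21
= -0.9597 / 21
= -0.0457

-0.0457


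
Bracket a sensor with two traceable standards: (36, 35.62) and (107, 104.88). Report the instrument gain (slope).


slope = (y2 - y1) / (x2 - x1)
= (104.88 - 35.62) / (107 - 36)
= 69.2600 / 71
= 0.9755

0.9755


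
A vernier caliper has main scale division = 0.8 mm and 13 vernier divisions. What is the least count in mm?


LC = MSD / n_div
= 0.8 / 13
= 0.0615

0.0615


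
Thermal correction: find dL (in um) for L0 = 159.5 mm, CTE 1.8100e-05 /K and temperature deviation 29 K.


dL = L * alpha * dT
= 159.5 * 1.8100e-05 * 29
= 0.0837216 mm
dL_um = 0.0837216 * 1000 = 83.7216 um

83.7216


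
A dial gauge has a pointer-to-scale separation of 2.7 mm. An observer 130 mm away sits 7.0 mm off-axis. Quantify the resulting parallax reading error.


error = h * offset / d
= 2.7 * 7.0 / 130
= 0.1454

0.1454


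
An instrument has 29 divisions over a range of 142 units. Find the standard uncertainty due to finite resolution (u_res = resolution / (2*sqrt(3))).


resolution = range / divisions
resolution = 142 / 29 = 4.8965517
u_res = resolution / (2*sqrt(3))
u_res = 4.8965517 / 3.4641016
u_res = 1.4135

1.4135


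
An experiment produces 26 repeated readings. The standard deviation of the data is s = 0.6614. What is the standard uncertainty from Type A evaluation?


u_A = s / sqrt(n)
u_A = 0.6614 / sqrt(26)
u_A = 0.6614 / 5.0990195
u_A = 0.1297

0.1297


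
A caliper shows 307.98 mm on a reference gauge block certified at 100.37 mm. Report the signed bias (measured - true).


Systematic error = measured - true
= 307.98 - 100.37
= 207.6100

207.6100


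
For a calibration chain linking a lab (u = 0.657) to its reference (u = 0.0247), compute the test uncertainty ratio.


TUR = u_lab / u_ref
= 0.657 / 0.0247
= 26.5992

26.5992


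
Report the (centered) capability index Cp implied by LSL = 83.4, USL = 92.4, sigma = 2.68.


Cp = (USL - LSL) / (6 * sigma)
= (92.4 - 83.4) / (6 * 2.68)
= 9.0000 / 16.0800
= 0.5597

0.5597


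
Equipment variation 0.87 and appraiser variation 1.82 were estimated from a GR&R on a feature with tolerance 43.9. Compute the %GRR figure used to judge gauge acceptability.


GRR = sqrt(EV^2 + AV^2) = sqrt(0.87^2 + 1.82^2) = 2.0172506
%GRR = GRR / tol * 100 = 2.0172506 / 43.9 * 100
%GRR = 4.5951

4.5951


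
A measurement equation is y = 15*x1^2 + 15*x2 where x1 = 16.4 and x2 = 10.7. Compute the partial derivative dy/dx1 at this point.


y = 15*x1^2 + 15*x2
dy/dx1 = 2*15*x1
Evaluate at x1 = 16.4: c1 = 30 * 16.4
c1 = 492.0000

492.0000


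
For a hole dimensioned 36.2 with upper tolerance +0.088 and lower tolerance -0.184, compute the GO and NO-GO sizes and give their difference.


GO = nominal - lower_tol (smallest hole = maximum material condition)
GO = 36.2 - 0.184 = 36.016
NO-GO = nominal + upper_tol (largest hole = least material condition)
NO-GO = 36.2 + 0.088 = 36.288
spread = NO-GO - GO = 36.288 - 36.016 = 0.2720

0.2720


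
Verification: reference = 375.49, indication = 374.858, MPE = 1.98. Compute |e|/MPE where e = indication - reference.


e = indication - reference = 374.858 - 375.49 = -0.6320
|e| = 0.6320
ratio = |e| / MPE = 0.6320 / 1.98
ratio = 0.3192

0.3192


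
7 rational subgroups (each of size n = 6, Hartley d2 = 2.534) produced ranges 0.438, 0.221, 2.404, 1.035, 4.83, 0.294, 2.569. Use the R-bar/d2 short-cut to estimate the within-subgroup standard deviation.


R_bar = (0.438 + 0.221 + 2.404 + 1.035 + 4.83 + 0.294 + 2.569) / 7
R_bar = 11.791 / 7 = 1.6844286
sigma_hat = R_bar / d2 = 1.6844286 / 2.534 = 0.6647

0.6647


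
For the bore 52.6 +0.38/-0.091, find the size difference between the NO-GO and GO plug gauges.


GO = nominal - lower_tol (smallest hole = maximum material condition)
GO = 52.6 - 0.091 = 52.509
NO-GO = nominal + upper_tol (largest hole = least material condition)
NO-GO = 52.6 + 0.38 = 52.98
spread = NO-GO - GO = 52.98 - 52.509 = 0.4710

0.4710


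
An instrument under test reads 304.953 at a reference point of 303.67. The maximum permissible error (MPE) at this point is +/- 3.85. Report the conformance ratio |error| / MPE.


e = indication - reference = 304.953 - 303.67 = 1.2830
|e| = 1.2830
ratio = |e| / MPE = 1.2830 / 3.85
ratio = 0.3332

0.3332


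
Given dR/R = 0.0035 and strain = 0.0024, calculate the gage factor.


GF = (dR/R) / epsilon
= 0.0035 / 0.0024
= 1.4583

1.4583


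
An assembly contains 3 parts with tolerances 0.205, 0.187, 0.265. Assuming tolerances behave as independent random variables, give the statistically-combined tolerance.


RSS = sqrt(0.205^2 + 0.187^2 + 0.265^2)
= sqrt(0.147219)
= 0.3837

0.3837


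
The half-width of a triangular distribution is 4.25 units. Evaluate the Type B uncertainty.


u_B = half_width / sqrt(6)
u_B = 4.25 / 2.4494897
u_B = 1.7351

1.7351


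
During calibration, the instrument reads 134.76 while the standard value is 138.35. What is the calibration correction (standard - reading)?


Correction = standard - reading
= 138.35 - 134.76
= 3.5900

3.5900


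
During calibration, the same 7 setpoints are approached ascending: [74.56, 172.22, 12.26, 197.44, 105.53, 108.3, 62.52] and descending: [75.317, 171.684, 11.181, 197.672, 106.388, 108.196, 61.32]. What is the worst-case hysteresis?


|74.56 - 75.317| = 0.7570
|172.22 - 171.684| = 0.5360
|12.26 - 11.181| = 1.0790
|197.44 - 197.672| = 0.2320
|105.53 - 106.388| = 0.8580
|108.3 - 108.196| = 0.1040
|62.52 - 61.32| = 1.2000
hysteresis = max(diffs) = 1.2000

1.2000


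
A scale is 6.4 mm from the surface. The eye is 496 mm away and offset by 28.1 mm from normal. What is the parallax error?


error = h * offset / d
= 6.4 * 28.1 / 496
= 0.3626

0.3626


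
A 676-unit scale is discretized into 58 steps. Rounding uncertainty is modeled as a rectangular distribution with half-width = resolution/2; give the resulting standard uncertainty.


resolution = range / divisions
resolution = 676 / 58 = 11.655172
u_res = resolution / (2*sqrt(3))
u_res = 11.655172 / 3.4641016
u_res = 3.3646

3.3646


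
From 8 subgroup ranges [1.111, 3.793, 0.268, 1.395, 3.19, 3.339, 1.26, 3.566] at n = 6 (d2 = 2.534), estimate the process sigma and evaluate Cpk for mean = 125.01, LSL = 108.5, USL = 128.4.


R_bar = (1.111 + 3.793 + 0.268 + 1.395 + 3.19 + 3.339 + 1.26 + 3.566) / 8 = 2.24025
sigma = R_bar / d2 = 2.24025 / 2.534 = 0.88407656
Cp = (USL - LSL)/(6*sigma) = (128.4 - 108.5)/(6*0.88407656) = 3.7516
Cpu = (128.4 - 125.01)/(3*0.88407656) = 1.2782
Cpl = (125.01 - 108.5)/(3*0.88407656) = 6.2250
Cpk = min(Cpu, Cpl) = 1.2782

1.2782


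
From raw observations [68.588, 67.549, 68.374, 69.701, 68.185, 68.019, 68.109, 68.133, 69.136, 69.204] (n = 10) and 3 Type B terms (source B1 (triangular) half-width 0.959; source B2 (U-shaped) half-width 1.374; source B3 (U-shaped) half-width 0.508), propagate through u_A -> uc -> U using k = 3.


mean = (68.588 + 67.549 + 68.374 + 69.701 + 68.185 + 68.019 + 68.109 + 68.133 + 69.136 + 69.204) / 10 = 68.4998
s = sqrt(sum((x - mean)^2)/(n-1)) = 0.65732535
u_A = s / sqrt(n) = 0.65732535 / sqrt(10) = 0.20786453
u_B1 = 0.959 / sqrt(6) = 0.39151011
u_B2 = 1.374 / sqrt(2) = 0.97156472
u_B3 = 0.508 / sqrt(2) = 0.35921024
uc = sqrt(0.20786453^2 + 0.39151011^2 + 0.97156472^2 + 0.35921024^2) = 1.1267022
U = k * uc = 3 * 1.1267022
U = 3.3801

3.3801


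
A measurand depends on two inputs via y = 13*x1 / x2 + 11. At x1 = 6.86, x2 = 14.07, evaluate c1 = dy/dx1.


y = 13*x1 / x2 + 11
dy/dx1 = 13/x2
Evaluate at x2 = 14.07: c1 = 13 / 14.07
c1 = 0.9240

0.9240


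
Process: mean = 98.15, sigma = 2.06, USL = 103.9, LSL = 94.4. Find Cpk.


Cpu = (USL - mean) / (3*sigma) = (103.9 - 98.15) / (3*2.06) = 0.9304
Cpl = (mean - LSL) / (3*sigma) = (98.15 - 94.4) / (3*2.06) = 0.6068
Cpk = min(Cpu, Cpl) = 0.6068

0.6068


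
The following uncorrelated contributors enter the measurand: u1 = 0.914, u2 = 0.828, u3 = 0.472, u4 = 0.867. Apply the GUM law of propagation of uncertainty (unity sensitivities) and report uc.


uc = sqrt(0.914^2 + 0.828^2 + 0.472^2 + 0.867^2)
uc = sqrt(2.495453)
uc = 1.5797

1.5797


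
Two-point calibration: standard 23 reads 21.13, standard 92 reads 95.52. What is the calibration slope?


slope = (y2 - y1) / (x2 - x1)
= (95.52 - 21.13) / (92 - 23)
= 74.3900 / 69
= 1.0781

1.0781


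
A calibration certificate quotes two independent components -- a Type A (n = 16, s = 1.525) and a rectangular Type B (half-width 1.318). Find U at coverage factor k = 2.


u_A = s / sqrt(n) = 1.525 / sqrt(16) = 0.38125
u_B = half_width / sqrt(3) = 1.318 / sqrt(3) = 0.76094765
uc = sqrt(u_A^2 + u_B^2) = sqrt(0.38125^2 + 0.76094765^2) = 0.85111274
U = k * uc = 2 * 0.85111274
U = 1.7022

1.7022


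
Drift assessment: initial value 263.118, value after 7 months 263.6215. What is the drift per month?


rate = (v2 - v1) / months
= (263.6215 - 263.118) / 7
= 0.5035 / 7
= 0.0719

0.0719


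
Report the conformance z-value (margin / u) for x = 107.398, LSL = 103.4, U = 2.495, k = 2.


u = U / k = 2.495 / 2 = 1.2475
margin = |LSL - x| = |103.4 - 107.398| = 3.998
z = margin / u = 3.998 / 1.2475
z = 3.2048

3.2048


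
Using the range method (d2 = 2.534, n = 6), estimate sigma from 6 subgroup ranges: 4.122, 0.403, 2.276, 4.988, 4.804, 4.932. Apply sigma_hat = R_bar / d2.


R_bar = (4.122 + 0.403 + 2.276 + 4.988 + 4.804 + 4.932) / 6
R_bar = 21.525 / 6 = 3.5875
sigma_hat = R_bar / d2 = 3.5875 / 2.534 = 1.4157

1.4157


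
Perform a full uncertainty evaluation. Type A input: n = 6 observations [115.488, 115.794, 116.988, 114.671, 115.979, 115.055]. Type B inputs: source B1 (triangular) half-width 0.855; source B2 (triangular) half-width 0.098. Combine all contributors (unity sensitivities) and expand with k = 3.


mean = (115.488 + 115.794 + 116.988 + 114.671 + 115.979 + 115.055) / 6 = 115.6625
s = sqrt(sum((x - mean)^2)/(n-1)) = 0.80709275
u_A = s / sqrt(n) = 0.80709275 / sqrt(6) = 0.32949424
u_B1 = 0.855 / sqrt(6) = 0.34905229
u_B2 = 0.098 / sqrt(6) = 0.040008332
uc = sqrt(0.32949424^2 + 0.34905229^2 + 0.040008332^2) = 0.48166858
U = k * uc = 3 * 0.48166858
U = 1.4450

1.4450


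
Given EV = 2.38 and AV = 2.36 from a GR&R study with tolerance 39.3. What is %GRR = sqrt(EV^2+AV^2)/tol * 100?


GRR = sqrt(EV^2 + AV^2) = sqrt(2.38^2 + 2.36^2) = 3.351716
%GRR = GRR / tol * 100 = 3.351716 / 39.3 * 100
%GRR = 8.5285

8.5285


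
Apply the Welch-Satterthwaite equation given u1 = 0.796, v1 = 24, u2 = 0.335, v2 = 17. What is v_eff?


uc = sqrt(u1^2 + u2^2) = sqrt(0.796^2 + 0.335^2) = 0.86362087
v_eff = uc^4 / (u1^4/v1 + u2^4/v2)
= 0.86362087^4 / (0.796^4/24 + 0.335^4/17)
= 0.55627881 / 0.017468735
v_eff = 31.8443

31.8443


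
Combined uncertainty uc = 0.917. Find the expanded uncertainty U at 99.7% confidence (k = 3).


U = k * uc
U = 3 * 0.917
U = 2.7510

2.7510


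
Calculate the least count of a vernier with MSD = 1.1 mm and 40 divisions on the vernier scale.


LC = MSD / n_div
= 1.1 / 40
= 0.0275

0.0275


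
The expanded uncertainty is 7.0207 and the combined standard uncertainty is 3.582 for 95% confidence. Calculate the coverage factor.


k = U / uc
k = 7.0207 / 3.582
k = 1.96

1.96


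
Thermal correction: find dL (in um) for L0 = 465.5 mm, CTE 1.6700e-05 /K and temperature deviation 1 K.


dL = L * alpha * dT
= 465.5 * 1.6700e-05 * 1
= 0.0077738 mm
dL_um = 0.0077738 * 1000 = 7.7738 um

7.7738


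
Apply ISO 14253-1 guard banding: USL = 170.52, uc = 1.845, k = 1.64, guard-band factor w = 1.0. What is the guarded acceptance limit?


U = k * uc = 1.64 * 1.845 = 3.0258
guard band g = w * U = 1.0 * 3.0258 = 3.0258
AL = USL - g = 170.52 - 3.0258
AL = 167.4942

167.4942


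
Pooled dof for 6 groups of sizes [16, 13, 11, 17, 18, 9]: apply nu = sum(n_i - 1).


nu = sum_i (n_i - 1)
nu = ((16 - 1) + (13 - 1) + (11 - 1) + (17 - 1) + (18 - 1) + (9 - 1))
nu = 15 + 12 + 10 + 16 + 17 + 8
nu = 78

78


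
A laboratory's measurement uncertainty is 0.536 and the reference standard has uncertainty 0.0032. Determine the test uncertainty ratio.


TUR = u_lab / u_ref
= 0.536 / 0.0032
= 167.5000

167.5000


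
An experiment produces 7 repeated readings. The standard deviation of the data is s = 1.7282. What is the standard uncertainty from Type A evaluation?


u_A = s / sqrt(n)
u_A = 1.7282 / sqrt(7)
u_A = 1.7282 / 2.6457513
u_A = 0.6532

0.6532


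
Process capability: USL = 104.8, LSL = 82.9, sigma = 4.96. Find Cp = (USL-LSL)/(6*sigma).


Cp = (USL - LSL) / (6 * sigma)
= (104.8 - 82.9) / (6 * 4.96)
= 21.9000 / 29.7600
= 0.7359

0.7359


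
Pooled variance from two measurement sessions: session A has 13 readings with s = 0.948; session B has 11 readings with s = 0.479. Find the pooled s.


s_p = sqrt(((n1-1)*s1^2 + (n2-1)*s2^2) / (n1+n2-2))
numerator = (13-1)*0.948^2 + (11-1)*0.479^2 = 10.784448 + 2.29441 = 13.078858
denominator = 13 + 11 - 2 = 22
s_p^2 = 13.078858 / 22 = 0.59449355
s_p = sqrt(0.59449355) = 0.7710

0.7710


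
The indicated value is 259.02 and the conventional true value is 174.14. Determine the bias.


Systematic error = measured - true
= 259.02 - 174.14
= 84.8800

84.8800


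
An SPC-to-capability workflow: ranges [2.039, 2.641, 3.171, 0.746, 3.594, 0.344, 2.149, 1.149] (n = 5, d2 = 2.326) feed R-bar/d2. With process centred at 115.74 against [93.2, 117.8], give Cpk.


R_bar = (2.039 + 2.641 + 3.171 + 0.746 + 3.594 + 0.344 + 2.149 + 1.149) / 8 = 1.979125
sigma = R_bar / d2 = 1.979125 / 2.326 = 0.85087059
Cp = (USL - LSL)/(6*sigma) = (117.8 - 93.2)/(6*0.85087059) = 4.8186
Cpu = (117.8 - 115.74)/(3*0.85087059) = 0.8070
Cpl = (115.74 - 93.2)/(3*0.85087059) = 8.8302
Cpk = min(Cpu, Cpl) = 0.8070

0.8070


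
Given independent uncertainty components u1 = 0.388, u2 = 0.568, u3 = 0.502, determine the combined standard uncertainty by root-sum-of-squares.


uc = sqrt(0.388^2 + 0.568^2 + 0.502^2)
uc = sqrt(0.725172)
uc = 0.8516

0.8516


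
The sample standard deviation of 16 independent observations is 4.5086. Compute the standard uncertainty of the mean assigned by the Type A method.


u_A = s / sqrt(n)
u_A = 4.5086 / sqrt(16)
u_A = 4.5086 / 4
u_A = 1.1272

1.1272


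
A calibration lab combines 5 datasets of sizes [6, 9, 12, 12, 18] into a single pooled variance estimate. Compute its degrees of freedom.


nu = sum_i (n_i - 1)
nu = ((6 - 1) + (9 - 1) + (12 - 1) + (12 - 1) + (18 - 1))
nu = 5 + 8 + 11 + 11 + 17
nu = 52

52


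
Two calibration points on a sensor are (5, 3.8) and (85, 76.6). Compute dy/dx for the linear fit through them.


slope = (y2 - y1) / (x2 - x1)
= (76.6 - 3.8) / (85 - 5)
= 72.8000 / 80
= 0.9100

0.9100


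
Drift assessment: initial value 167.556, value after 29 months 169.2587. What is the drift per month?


rate = (v2 - v1) / months
= (169.2587 - 167.556) / 29
= 1.7027 / 29
= 0.0587

0.0587


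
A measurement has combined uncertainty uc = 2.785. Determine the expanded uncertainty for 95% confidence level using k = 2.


U = k * uc
U = 2 * 2.785
U = 5.5700

5.5700


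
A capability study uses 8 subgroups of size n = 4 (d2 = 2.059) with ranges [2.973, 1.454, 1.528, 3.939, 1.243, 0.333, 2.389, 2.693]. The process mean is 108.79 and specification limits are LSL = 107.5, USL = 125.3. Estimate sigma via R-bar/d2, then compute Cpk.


R_bar = (2.973 + 1.454 + 1.528 + 3.939 + 1.243 + 0.333 + 2.389 + 2.693) / 8 = 2.069
sigma = R_bar / d2 = 2.069 / 2.059 = 1.0048567
Cp = (USL - LSL)/(6*sigma) = (125.3 - 107.5)/(6*1.0048567) = 2.9523
Cpu = (125.3 - 108.79)/(3*1.0048567) = 5.4767
Cpl = (108.79 - 107.5)/(3*1.0048567) = 0.4279
Cpk = min(Cpu, Cpl) = 0.4279

0.4279


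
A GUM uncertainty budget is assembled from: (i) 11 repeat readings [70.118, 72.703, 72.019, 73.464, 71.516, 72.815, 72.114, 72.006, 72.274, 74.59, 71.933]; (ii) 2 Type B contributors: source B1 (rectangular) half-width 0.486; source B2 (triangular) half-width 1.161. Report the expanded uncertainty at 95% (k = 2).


mean = (70.118 + 72.703 + 72.019 + 73.464 + 71.516 + 72.815 + 72.114 + 72.006 + 72.274 + 74.59 + 71.933) / 11 = 72.32290909
s = sqrt(sum((x - mean)^2)/(n-1)) = 1.1283614
u_A = s / sqrt(n) = 1.1283614 / sqrt(11) = 0.34021376
u_B1 = 0.486 / sqrt(3) = 0.28059223
u_B2 = 1.161 / sqrt(6) = 0.47397627
uc = sqrt(0.34021376^2 + 0.28059223^2 + 0.47397627^2) = 0.6474032
U = k * uc = 2 * 0.6474032
U = 1.2948

1.2948


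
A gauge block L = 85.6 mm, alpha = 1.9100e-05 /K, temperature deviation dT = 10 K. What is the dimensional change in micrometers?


dL = L * alpha * dT
= 85.6 * 1.9100e-05 * 10
= 0.0163496 mm
dL_um = 0.0163496 * 1000 = 16.3496 um

16.3496


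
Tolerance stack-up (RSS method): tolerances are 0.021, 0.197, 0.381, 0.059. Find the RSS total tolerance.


RSS = sqrt(0.021^2 + 0.197^2 + 0.381^2 + 0.059^2)
= sqrt(0.187892)
= 0.4335

0.4335


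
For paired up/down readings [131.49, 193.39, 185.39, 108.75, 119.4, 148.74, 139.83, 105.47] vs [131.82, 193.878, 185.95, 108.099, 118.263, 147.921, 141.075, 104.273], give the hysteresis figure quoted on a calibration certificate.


|131.49 - 131.82| = 0.3300
|193.39 - 193.878| = 0.4880
|185.39 - 185.95| = 0.5600
|108.75 - 108.099| = 0.6510
|119.4 - 118.263| = 1.1370
|148.74 - 147.921| = 0.8190
|139.83 - 141.075| = 1.2450
|105.47 - 104.273| = 1.1970
hysteresis = max(diffs) = 1.2450

1.2450


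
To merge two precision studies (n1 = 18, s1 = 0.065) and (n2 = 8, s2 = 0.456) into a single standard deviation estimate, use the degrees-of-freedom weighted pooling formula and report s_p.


s_p = sqrt(((n1-1)*s1^2 + (n2-1)*s2^2) / (n1+n2-2))
numerator = (18-1)*0.065^2 + (8-1)*0.456^2 = 0.071825 + 1.455552 = 1.527377
denominator = 18 + 8 - 2 = 24
s_p^2 = 1.527377 / 24 = 0.063640708
s_p = sqrt(0.063640708) = 0.2523

0.2523


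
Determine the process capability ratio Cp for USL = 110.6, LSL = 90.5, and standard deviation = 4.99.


Cp = (USL - LSL) / (6 * sigma)
= (110.6 - 90.5) / (6 * 4.99)
= 20.1000 / 29.9400
= 0.6713

0.6713


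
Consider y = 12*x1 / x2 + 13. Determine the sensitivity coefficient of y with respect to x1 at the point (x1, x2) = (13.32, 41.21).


y = 12*x1 / x2 + 13
dy/dx1 = 12/x2
Evaluate at x2 = 41.21: c1 = 12 / 41.21
c1 = 0.2912

0.2912


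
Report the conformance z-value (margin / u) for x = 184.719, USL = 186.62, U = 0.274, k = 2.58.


u = U / k = 0.274 / 2.58 = 0.10620155
margin = |USL - x| = |186.62 - 184.719| = 1.901
z = margin / u = 1.901 / 0.10620155
z = 17.8999

17.8999


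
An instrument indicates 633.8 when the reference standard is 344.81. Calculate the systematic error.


Systematic error = measured - true
= 633.8 - 344.81
= 288.9900

288.9900


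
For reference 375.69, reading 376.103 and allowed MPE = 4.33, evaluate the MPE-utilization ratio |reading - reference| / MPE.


e = indication - reference = 376.103 - 375.69 = 0.4130
|e| = 0.4130
ratio = |e| / MPE = 0.4130 / 4.33
ratio = 0.0954

0.0954


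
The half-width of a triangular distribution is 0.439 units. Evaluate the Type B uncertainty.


u_B = half_width / sqrt(6)
u_B = 0.439 / 2.4494897
u_B = 0.1792

0.1792


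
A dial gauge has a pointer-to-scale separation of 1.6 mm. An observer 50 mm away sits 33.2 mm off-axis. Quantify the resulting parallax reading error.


error = h * offset / d
= 1.6 * 33.2 / 50
= 1.0624

1.0624


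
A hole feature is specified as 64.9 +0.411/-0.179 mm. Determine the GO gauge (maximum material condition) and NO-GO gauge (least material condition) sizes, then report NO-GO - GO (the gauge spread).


GO = nominal - lower_tol (smallest hole = maximum material condition)
GO = 64.9 - 0.179 = 64.721
NO-GO = nominal + upper_tol (largest hole = least material condition)
NO-GO = 64.9 + 0.411 = 65.311
spread = NO-GO - GO = 65.311 - 64.721 = 0.5900

0.5900


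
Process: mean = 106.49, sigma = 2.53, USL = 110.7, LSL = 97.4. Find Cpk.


Cpu = (USL - mean) / (3*sigma) = (110.7 - 106.49) / (3*2.53) = 0.5547
Cpl = (mean - LSL) / (3*sigma) = (106.49 - 97.4) / (3*2.53) = 1.1976
Cpk = min(Cpu, Cpl) = 0.5547

0.5547


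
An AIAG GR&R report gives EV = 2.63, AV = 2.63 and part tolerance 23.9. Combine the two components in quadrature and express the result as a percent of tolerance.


GRR = sqrt(EV^2 + AV^2) = sqrt(2.63^2 + 2.63^2) = 3.7193817
%GRR = GRR / tol * 100 = 3.7193817 / 23.9 * 100
%GRR = 15.5623

15.5623


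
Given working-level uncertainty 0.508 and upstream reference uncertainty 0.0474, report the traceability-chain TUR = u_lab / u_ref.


TUR = u_lab / u_ref
= 0.508 / 0.0474
= 10.7173

10.7173


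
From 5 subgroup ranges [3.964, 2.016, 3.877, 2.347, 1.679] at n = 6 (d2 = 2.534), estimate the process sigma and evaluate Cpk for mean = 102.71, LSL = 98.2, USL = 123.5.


R_bar = (3.964 + 2.016 + 3.877 + 2.347 + 1.679) / 5 = 2.7766
sigma = R_bar / d2 = 2.7766 / 2.534 = 1.095738
Cp = (USL - LSL)/(6*sigma) = (123.5 - 98.2)/(6*1.095738) = 3.8482
Cpu = (123.5 - 102.71)/(3*1.095738) = 6.3245
Cpl = (102.71 - 98.2)/(3*1.095738) = 1.3720
Cpk = min(Cpu, Cpl) = 1.3720

1.3720


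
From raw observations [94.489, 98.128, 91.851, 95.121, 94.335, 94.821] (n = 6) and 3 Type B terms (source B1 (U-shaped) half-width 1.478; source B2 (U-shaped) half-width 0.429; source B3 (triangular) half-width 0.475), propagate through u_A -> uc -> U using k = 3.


mean = (94.489 + 98.128 + 91.851 + 95.121 + 94.335 + 94.821) / 6 = 94.79083333
s = sqrt(sum((x - mean)^2)/(n-1)) = 2.0093834
u_A = s / sqrt(n) = 2.0093834 / sqrt(6) = 0.82032734
u_B1 = 1.478 / sqrt(2) = 1.0451038
u_B2 = 0.429 / sqrt(2) = 0.30334881
u_B3 = 0.475 / sqrt(6) = 0.19391794
uc = sqrt(0.82032734^2 + 1.0451038^2 + 0.30334881^2 + 0.19391794^2) = 1.3765186
U = k * uc = 3 * 1.3765186
U = 4.1296

4.1296


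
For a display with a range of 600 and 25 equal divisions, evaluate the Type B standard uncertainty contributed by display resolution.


resolution = range / divisions
resolution = 600 / 25 = 24
u_res = resolution / (2*sqrt(3))
u_res = 24 / 3.4641016
u_res = 6.9282

6.9282


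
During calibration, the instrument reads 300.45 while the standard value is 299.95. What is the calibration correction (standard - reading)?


Correction = standard - reading
= 299.95 - 300.45
= -0.5000

-0.5000


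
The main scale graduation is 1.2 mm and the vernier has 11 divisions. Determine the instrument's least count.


LC = MSD / n_div
= 1.2 / 11
= 0.1091

0.1091


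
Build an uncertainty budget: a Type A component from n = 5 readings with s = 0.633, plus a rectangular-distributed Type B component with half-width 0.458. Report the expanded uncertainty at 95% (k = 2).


u_A = s / sqrt(n) = 0.633 / sqrt(5) = 0.28308621
u_B = half_width / sqrt(3) = 0.458 / sqrt(3) = 0.26442642
uc = sqrt(u_A^2 + u_B^2) = sqrt(0.28308621^2 + 0.26442642^2) = 0.38737467
U = k * uc = 2 * 0.38737467
U = 0.7747

0.7747


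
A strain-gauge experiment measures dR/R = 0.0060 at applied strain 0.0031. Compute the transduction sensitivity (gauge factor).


GF = (dR/R) / epsilon
= 0.0060 / 0.0031
= 1.9355

1.9355


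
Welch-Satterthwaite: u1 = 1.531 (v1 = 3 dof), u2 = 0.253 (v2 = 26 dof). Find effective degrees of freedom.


uc = sqrt(u1^2 + u2^2) = sqrt(1.531^2 + 0.253^2) = 1.5517635
v_eff = uc^4 / (u1^4/v1 + u2^4/v2)
= 1.5517635^4 / (1.531^4/3 + 0.253^4/26)
= 5.7983193 / 1.831542
v_eff = 3.1658

3.1658


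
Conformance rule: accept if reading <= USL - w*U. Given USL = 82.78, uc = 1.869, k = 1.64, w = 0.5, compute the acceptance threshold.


U = k * uc = 1.64 * 1.869 = 3.06516
guard band g = w * U = 0.5 * 3.06516 = 1.53258
AL = USL - g = 82.78 - 1.53258
AL = 81.2474

81.2474


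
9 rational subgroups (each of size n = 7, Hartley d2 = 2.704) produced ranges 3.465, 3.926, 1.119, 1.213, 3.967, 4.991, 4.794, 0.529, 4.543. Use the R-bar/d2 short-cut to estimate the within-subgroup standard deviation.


R_bar = (3.465 + 3.926 + 1.119 + 1.213 + 3.967 + 4.991 + 4.794 + 0.529 + 4.543) / 9
R_bar = 28.547 / 9 = 3.1718889
sigma_hat = R_bar / d2 = 3.1718889 / 2.704 = 1.1730

1.1730


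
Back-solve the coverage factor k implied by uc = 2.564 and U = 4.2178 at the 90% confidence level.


k = U / uc
k = 4.2178 / 2.564
k = 1.645

1.645


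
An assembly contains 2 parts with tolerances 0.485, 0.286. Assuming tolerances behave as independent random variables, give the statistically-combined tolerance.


RSS = sqrt(0.485^2 + 0.286^2)
= sqrt(0.317021)
= 0.5630

0.5630


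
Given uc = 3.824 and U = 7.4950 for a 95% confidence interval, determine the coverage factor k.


k = U / uc
k = 7.4950 / 3.824
k = 1.96

1.96


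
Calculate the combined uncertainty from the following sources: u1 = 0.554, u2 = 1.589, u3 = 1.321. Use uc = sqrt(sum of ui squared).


uc = sqrt(0.554^2 + 1.589^2 + 1.321^2)
uc = sqrt(4.576878)
uc = 2.1394

2.1394


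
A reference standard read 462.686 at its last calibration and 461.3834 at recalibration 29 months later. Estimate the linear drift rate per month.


rate = (v2 - v1) / months
= (461.3834 - 462.686) / 29
= -1.3026 / 29
= -0.0449

-0.0449


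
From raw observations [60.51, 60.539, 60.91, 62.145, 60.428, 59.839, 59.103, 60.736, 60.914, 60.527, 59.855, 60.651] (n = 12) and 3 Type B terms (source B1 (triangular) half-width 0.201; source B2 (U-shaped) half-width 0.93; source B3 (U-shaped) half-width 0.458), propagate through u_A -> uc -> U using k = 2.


mean = (60.51 + 60.539 + 60.91 + 62.145 + 60.428 + 59.839 + 59.103 + 60.736 + 60.914 + 60.527 + 59.855 + 60.651) / 12 = 60.51308333
s = sqrt(sum((x - mean)^2)/(n-1)) = 0.73447897
u_A = s / sqrt(n) = 0.73447897 / sqrt(12) = 0.21202582
u_B1 = 0.201 / sqrt(6) = 0.082057906
u_B2 = 0.93 / sqrt(2) = 0.65760931
u_B3 = 0.458 / sqrt(2) = 0.32385491
uc = sqrt(0.21202582^2 + 0.082057906^2 + 0.65760931^2 + 0.32385491^2) = 0.76747668
U = k * uc = 2 * 0.76747668
U = 1.5350

1.5350


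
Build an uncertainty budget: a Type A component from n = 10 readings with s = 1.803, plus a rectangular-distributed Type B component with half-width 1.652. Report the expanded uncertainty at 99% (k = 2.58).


u_A = s / sqrt(n) = 1.803 / sqrt(10) = 0.57015866
u_B = half_width / sqrt(3) = 1.652 / sqrt(3) = 0.95378264
uc = sqrt(u_A^2 + u_B^2) = sqrt(0.57015866^2 + 0.95378264^2) = 1.1112076
U = k * uc = 2.58 * 1.1112076
U = 2.8669

2.8669


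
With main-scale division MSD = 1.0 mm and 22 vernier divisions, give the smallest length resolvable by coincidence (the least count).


LC = MSD / n_div
= 1.0 / 22
= 0.0455

0.0455


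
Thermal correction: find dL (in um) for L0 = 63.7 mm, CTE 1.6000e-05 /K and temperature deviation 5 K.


dL = L * alpha * dT
= 63.7 * 1.6000e-05 * 5
= 0.0050960 mm
dL_um = 0.0050960 * 1000 = 5.0960 um

5.0960


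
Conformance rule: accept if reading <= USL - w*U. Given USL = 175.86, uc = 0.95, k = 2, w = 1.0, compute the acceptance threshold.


U = k * uc = 2 * 0.95 = 1.9
guard band g = w * U = 1.0 * 1.9 = 1.9
AL = USL - g = 175.86 - 1.9
AL = 173.9600

173.9600


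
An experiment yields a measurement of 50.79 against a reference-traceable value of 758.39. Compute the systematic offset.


Systematic error = measured - true
= 50.79 - 758.39
= -707.6000

-707.6000


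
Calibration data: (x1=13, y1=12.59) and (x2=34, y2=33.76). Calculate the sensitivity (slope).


slope = (y2 - y1) / (x2 - x1)
= (33.76 - 12.59) / (34 - 13)
= 21.1700 / 21
= 1.0081

1.0081


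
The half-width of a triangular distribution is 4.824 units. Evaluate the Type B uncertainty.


u_B = half_width / sqrt(6)
u_B = 4.824 / 2.4494897
u_B = 1.9694

1.9694


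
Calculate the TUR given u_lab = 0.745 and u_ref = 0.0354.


TUR = u_lab / u_ref
= 0.745 / 0.0354
= 21.0452

21.0452


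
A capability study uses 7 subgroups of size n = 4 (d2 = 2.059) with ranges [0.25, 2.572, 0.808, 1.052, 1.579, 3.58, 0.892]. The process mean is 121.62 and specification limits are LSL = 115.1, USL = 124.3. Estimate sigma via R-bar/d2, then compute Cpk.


R_bar = (0.25 + 2.572 + 0.808 + 1.052 + 1.579 + 3.58 + 0.892) / 7 = 1.5332857
sigma = R_bar / d2 = 1.5332857 / 2.059 = 0.74467494
Cp = (USL - LSL)/(6*sigma) = (124.3 - 115.1)/(6*0.74467494) = 2.0591
Cpu = (124.3 - 121.62)/(3*0.74467494) = 1.1996
Cpl = (121.62 - 115.1)/(3*0.74467494) = 2.9185
Cpk = min(Cpu, Cpl) = 1.1996

1.1996


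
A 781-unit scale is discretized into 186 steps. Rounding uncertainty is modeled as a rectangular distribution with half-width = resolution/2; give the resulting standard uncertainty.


resolution = range / divisions
resolution = 781 / 186 = 4.1989247
u_res = resolution / (2*sqrt(3))
u_res = 4.1989247 / 3.4641016
u_res = 1.2121

1.2121
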